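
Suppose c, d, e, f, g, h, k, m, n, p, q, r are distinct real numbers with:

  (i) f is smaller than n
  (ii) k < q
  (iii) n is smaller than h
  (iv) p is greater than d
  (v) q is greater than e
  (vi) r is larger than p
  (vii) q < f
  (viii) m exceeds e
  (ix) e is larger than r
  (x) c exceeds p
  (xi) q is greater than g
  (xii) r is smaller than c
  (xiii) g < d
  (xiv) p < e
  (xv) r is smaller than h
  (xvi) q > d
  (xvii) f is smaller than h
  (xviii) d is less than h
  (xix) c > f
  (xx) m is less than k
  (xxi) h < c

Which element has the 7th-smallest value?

k

Chaining the given pairs: g < d < p < r < e < m < k < q < f < n < h < c.
The 7th smallest is k.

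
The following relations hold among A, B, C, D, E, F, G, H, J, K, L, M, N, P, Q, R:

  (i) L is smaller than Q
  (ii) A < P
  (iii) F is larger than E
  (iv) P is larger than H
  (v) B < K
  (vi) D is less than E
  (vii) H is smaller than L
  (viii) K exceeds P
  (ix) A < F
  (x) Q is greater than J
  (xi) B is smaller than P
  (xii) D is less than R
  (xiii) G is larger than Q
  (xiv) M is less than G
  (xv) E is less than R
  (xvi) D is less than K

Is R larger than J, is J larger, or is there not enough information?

undetermined

Following every chain through J: above J we get Q, G.
R is not reached, and no chain runs the other way from R to J.
So the given relations leave the order of J and R undetermined.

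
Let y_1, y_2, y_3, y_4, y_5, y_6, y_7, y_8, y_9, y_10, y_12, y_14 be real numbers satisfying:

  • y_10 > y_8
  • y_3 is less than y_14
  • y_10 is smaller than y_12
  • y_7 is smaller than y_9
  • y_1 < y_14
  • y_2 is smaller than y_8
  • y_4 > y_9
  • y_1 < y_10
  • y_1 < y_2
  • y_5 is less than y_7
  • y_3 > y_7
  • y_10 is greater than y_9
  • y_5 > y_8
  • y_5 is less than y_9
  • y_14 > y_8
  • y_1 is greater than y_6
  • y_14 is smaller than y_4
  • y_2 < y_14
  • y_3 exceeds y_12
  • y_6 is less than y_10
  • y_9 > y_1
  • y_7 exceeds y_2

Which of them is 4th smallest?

y_8

Piecing the relations together gives one ordering: y_6 < y_1 < y_2 < y_8 < y_5 < y_7 < y_9 < y_10 < y_12 < y_3 < y_14 < y_4.
Counting 4 from the smallest end gives y_8.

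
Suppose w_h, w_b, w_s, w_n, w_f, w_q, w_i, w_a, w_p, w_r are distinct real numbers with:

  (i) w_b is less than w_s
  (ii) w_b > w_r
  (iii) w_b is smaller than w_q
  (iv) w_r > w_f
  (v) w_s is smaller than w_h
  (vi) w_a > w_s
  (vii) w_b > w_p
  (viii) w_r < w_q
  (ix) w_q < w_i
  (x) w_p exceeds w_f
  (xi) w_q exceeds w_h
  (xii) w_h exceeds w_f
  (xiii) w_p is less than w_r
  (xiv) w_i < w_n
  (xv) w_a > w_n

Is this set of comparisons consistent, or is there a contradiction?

The single ordering w_f < w_p < w_r < w_b < w_s < w_h < w_q < w_i < w_n < w_a satisfies every listed relation, so no contradiction arises.

consistent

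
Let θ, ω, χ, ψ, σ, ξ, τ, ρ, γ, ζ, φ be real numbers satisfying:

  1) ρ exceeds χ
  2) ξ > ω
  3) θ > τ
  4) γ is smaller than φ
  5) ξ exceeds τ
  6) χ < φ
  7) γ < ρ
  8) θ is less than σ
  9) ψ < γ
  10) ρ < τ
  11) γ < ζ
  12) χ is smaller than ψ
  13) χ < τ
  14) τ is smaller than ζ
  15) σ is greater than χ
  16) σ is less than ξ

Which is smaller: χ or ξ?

χ < ψ and ψ < γ give χ < γ.
Then γ < ρ extends the chain to ρ.
With ρ < τ: χ < ψ < γ < ρ < τ.
Then τ < θ extends the chain to θ.
With θ < σ: χ < ψ < γ < ρ < τ < θ < σ.
Then σ < ξ extends the chain to ξ.
So χ < ξ; χ is the smaller of the two.

χ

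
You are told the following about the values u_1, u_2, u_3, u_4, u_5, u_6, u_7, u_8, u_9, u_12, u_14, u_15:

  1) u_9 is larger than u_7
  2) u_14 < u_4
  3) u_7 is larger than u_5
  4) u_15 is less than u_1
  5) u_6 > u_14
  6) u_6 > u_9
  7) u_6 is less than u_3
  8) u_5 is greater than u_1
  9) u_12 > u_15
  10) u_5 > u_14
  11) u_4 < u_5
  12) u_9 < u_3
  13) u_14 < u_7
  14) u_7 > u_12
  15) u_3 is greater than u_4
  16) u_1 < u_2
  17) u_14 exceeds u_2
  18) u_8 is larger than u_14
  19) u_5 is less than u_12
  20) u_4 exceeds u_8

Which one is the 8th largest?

u_8

Piecing the relations together gives one ordering: u_15 < u_1 < u_2 < u_14 < u_8 < u_4 < u_5 < u_12 < u_7 < u_9 < u_6 < u_3.
Counting 8 from the largest end gives u_8.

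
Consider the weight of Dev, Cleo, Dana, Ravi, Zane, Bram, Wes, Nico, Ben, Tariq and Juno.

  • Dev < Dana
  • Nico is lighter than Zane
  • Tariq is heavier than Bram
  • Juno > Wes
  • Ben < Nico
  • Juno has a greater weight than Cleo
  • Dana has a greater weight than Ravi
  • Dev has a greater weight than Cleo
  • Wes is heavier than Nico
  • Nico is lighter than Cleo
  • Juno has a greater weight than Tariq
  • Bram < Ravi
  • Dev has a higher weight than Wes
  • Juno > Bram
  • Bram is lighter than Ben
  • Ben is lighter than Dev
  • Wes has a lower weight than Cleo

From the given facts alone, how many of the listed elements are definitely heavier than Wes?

Directly above Wes: Cleo, Dev, Juno.
One step further: Dana (4 so far).
Nothing else is reachable above Wes; 4 in all.

4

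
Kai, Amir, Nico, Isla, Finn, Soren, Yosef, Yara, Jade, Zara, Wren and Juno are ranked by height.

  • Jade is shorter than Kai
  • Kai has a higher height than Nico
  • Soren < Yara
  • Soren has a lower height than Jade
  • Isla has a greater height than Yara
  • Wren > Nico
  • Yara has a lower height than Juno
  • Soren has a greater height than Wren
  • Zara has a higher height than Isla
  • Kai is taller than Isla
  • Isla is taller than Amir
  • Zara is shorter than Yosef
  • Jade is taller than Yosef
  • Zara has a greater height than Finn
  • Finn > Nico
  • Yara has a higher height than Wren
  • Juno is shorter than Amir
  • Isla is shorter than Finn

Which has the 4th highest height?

Zara

The consecutive relations fix a unique order: Nico < Wren < Soren < Yara < Juno < Amir < Isla < Finn < Zara < Yosef < Jade < Kai.
Counting 4 from the largest end gives Zara.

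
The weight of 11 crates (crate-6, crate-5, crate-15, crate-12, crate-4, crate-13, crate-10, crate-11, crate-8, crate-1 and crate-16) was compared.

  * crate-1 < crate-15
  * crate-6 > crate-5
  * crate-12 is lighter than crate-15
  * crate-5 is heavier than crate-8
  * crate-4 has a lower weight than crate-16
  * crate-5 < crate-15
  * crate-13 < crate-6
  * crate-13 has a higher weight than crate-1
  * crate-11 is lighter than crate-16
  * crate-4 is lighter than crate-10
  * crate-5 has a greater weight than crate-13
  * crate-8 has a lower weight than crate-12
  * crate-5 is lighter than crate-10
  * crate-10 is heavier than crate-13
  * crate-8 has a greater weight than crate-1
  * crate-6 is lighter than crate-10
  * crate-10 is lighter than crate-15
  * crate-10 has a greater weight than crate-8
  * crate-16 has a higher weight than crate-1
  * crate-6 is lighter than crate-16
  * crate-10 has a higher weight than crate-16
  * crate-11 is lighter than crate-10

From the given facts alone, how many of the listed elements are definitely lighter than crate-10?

The elements the relations force below crate-10 are crate-1, crate-11, crate-13, crate-8, crate-4, crate-5, crate-6, crate-16 — no chain reaches any other.
That is 8.

8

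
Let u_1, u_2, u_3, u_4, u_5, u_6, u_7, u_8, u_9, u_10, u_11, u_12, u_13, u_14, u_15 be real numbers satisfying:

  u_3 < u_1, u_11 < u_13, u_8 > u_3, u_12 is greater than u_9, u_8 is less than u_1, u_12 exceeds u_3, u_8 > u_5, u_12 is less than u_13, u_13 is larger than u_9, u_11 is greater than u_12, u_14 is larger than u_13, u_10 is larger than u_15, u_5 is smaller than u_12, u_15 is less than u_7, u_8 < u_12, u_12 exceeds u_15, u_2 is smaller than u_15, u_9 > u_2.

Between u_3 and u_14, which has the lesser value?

u_3 < u_8 and u_8 < u_12 give u_3 < u_12.
Then u_12 < u_11 extends the chain to u_11.
With u_11 < u_13: u_3 < u_8 < u_12 < u_11 < u_13.
With u_13 < u_14: u_3 < u_8 < u_12 < u_11 < u_13 < u_14.
So u_3 < u_14; u_3 is the smaller of the two.

u_3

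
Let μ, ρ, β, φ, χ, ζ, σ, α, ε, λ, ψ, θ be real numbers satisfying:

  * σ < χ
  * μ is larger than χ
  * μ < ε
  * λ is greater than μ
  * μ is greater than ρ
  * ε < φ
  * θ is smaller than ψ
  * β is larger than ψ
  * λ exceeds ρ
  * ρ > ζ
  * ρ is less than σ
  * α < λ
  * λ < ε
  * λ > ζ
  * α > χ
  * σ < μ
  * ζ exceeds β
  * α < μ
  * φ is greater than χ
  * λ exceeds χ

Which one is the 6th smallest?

σ

The consecutive relations fix a unique order: θ < ψ < β < ζ < ρ < σ < χ < α < μ < λ < ε < φ.
The 6th smallest is σ.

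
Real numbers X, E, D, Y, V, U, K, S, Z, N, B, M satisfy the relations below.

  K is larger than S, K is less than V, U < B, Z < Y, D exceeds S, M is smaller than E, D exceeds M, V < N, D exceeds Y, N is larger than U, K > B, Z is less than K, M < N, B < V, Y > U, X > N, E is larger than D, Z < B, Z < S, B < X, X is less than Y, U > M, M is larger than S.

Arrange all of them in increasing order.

Z < S < M < U < B < K < V < N < X < Y < D < E

The consecutive links are each given: Z < S; S < M; M < U; U < B; B < K; K < V; V < N; N < X; X < Y; Y < D; D < E.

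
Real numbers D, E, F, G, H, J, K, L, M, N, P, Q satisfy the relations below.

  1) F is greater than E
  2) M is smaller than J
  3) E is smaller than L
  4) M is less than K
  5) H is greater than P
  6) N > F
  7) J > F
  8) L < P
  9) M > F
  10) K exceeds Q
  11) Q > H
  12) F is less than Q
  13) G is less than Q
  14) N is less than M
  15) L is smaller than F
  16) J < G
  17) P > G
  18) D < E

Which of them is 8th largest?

Chaining the given pairs: D < E < L < F < N < M < J < G < P < H < Q < K.
The 8th largest is N.

N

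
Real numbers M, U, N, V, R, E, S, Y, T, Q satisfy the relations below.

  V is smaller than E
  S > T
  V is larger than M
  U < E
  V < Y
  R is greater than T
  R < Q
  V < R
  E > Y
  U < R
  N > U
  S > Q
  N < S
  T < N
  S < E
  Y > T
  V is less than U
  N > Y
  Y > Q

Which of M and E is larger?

M < V < U < R < Q < Y < N < S < E, by transitivity through V, U, R, Q, Y, N, S.
So M < E; E is the larger of the two.

E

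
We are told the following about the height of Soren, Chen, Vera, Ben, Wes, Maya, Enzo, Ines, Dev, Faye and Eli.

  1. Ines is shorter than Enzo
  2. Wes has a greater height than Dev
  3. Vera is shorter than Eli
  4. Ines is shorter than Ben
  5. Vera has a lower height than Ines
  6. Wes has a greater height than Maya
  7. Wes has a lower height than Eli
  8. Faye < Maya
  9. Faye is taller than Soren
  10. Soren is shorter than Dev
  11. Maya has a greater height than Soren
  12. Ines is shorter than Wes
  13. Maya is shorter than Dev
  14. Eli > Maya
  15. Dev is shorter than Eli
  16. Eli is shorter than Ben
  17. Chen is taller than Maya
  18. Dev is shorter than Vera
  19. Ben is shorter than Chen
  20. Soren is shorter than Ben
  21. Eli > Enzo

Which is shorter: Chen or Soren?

Soren

Following the relations from Soren: Soren < Faye < Maya < Dev < Vera < Ines < Enzo < Eli < Ben < Chen.
So Soren < Chen; Soren is the shorter of the two.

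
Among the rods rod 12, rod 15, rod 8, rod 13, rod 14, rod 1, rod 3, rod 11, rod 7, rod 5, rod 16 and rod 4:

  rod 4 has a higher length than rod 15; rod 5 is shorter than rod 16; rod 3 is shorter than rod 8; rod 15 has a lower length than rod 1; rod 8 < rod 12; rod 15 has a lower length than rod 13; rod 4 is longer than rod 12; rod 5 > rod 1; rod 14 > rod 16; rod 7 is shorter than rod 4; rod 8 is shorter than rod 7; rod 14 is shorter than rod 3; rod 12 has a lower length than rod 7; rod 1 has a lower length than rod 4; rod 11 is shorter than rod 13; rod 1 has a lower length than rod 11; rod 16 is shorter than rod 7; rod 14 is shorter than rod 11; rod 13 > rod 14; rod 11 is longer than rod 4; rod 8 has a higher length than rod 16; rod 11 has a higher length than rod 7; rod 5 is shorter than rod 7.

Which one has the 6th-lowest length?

Chaining the given pairs: rod 15 < rod 1 < rod 5 < rod 16 < rod 14 < rod 3 < rod 8 < rod 12 < rod 7 < rod 4 < rod 11 < rod 13.
The 6th smallest is rod 3.

rod 3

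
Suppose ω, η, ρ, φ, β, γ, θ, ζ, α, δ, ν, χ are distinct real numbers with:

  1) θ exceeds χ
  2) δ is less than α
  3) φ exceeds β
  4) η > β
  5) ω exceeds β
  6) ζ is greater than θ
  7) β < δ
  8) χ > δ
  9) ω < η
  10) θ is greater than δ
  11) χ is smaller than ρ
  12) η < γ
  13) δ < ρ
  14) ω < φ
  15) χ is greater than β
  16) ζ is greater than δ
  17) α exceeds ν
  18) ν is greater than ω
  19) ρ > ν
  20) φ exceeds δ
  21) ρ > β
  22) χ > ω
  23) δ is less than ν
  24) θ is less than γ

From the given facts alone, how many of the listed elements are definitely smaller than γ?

6

The elements the relations force below γ are β, ω, δ, χ, θ, η — no chain reaches any other.
That is 6.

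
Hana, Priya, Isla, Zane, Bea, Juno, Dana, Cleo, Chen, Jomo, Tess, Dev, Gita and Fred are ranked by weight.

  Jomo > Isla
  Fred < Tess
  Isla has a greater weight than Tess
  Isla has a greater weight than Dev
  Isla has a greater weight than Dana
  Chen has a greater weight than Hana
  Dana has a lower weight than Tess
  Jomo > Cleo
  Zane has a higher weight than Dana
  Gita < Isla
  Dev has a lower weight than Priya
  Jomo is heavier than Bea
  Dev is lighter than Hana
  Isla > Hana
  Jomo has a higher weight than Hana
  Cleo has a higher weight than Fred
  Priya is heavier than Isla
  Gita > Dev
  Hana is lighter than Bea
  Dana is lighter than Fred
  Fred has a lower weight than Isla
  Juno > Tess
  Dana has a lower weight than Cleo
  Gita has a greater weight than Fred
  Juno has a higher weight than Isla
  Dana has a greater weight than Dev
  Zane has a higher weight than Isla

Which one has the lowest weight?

Dev

Chaining upward from Dev: directly above it, Hana, Dana, Gita, Isla, Priya; then Fred, Tess, Bea, Juno, Cleo, Chen, Jomo, Zane.
That covers every other element, and nothing is given below Dev, so Dev is the lowest weight.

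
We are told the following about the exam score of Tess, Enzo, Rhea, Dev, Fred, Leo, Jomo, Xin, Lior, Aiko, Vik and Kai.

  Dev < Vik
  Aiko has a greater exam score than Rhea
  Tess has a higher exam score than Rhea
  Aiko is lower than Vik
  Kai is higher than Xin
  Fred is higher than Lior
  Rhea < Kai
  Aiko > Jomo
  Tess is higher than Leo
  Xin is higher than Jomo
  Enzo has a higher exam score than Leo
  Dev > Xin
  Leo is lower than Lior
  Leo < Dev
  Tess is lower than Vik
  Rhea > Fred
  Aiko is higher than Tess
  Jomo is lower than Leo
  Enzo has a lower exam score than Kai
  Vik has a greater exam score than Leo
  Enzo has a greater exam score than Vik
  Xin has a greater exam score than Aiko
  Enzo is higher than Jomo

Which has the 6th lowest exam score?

Piecing the relations together gives one ordering: Jomo < Leo < Lior < Fred < Rhea < Tess < Aiko < Xin < Dev < Vik < Enzo < Kai.
The 6th smallest is Tess.

Tess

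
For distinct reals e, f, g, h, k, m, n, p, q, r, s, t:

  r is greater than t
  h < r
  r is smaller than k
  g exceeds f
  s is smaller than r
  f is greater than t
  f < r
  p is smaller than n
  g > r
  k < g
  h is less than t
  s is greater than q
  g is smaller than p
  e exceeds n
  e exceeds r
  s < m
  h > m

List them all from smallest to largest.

q < s < m < h < t < f < r < k < g < p < n < e

The consecutive links are each given: q < s; s < m; m < h; h < t; t < f; f < r; r < k; k < g; g < p; p < n; n < e.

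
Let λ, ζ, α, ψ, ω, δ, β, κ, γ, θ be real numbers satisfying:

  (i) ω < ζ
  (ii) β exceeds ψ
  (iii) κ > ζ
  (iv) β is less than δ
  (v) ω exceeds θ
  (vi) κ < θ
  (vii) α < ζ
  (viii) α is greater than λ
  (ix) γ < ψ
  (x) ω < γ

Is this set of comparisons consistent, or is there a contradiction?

inconsistent

Chaining the given relations yields ζ < κ < θ < ω, so ζ < ω. But one relation states ω < ζ. These cannot both hold.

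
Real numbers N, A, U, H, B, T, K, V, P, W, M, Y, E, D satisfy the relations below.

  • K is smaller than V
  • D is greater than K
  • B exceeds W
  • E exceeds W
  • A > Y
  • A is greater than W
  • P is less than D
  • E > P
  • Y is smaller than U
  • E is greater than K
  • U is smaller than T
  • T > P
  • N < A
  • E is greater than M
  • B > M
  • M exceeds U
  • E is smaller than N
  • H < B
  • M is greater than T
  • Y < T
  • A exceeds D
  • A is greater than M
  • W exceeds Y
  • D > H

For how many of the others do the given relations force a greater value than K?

The elements the relations force above K are E, V, D, N, A — no chain reaches any other.
That is 5.

5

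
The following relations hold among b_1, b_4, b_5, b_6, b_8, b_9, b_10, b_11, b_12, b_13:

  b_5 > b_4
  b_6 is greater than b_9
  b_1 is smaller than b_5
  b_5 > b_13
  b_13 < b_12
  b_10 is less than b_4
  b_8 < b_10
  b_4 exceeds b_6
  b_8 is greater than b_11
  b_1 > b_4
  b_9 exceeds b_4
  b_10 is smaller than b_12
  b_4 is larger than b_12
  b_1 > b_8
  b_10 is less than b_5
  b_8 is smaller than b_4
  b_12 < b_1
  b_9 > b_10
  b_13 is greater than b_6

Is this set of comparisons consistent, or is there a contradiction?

inconsistent

We have b_4 < b_9 stated directly, yet also b_9 < b_6 < b_13 < b_12 < b_4 by chaining the others — so b_9 < b_4. Contradiction.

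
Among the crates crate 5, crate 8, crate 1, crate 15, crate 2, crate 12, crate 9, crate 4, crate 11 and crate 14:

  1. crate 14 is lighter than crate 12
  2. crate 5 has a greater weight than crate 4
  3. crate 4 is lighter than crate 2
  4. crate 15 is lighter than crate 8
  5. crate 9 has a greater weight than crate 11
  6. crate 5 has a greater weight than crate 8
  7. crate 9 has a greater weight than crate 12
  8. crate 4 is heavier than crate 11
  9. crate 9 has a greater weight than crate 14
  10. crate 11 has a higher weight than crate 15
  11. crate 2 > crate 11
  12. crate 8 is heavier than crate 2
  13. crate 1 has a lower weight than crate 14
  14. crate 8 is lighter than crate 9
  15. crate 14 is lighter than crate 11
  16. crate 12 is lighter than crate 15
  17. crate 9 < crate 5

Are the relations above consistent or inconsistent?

consistent

The single ordering crate 1 < crate 14 < crate 12 < crate 15 < crate 11 < crate 4 < crate 2 < crate 8 < crate 9 < crate 5 satisfies every listed relation, so no contradiction arises.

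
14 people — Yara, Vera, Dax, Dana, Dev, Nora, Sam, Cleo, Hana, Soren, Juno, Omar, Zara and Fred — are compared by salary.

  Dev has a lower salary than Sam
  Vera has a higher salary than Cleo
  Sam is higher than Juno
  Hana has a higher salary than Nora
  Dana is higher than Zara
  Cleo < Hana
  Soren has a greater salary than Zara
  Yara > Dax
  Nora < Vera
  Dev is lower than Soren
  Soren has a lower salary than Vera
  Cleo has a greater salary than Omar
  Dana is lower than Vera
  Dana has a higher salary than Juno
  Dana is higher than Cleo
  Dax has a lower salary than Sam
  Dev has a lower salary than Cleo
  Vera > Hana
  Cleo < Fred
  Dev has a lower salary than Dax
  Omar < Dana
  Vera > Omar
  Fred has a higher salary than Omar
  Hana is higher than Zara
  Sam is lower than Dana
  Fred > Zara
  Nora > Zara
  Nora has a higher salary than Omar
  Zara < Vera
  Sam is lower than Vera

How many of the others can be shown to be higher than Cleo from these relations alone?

4

Directly above Cleo: Hana, Fred, Dana, Vera.
No other element is forced above Cleo by the given relations, so the count is 4.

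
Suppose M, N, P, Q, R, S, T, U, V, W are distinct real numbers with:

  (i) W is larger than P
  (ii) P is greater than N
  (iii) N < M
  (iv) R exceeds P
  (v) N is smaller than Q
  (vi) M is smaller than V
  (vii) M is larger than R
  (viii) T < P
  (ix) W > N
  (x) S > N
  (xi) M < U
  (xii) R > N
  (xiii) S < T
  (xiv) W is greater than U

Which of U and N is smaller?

N

Link the given pairs in sequence: N < S; S < T; T < P; P < R; R < M; M < U.
Chaining these gives N < S < T < P < R < M < U.
So N < U; N is the smaller of the two.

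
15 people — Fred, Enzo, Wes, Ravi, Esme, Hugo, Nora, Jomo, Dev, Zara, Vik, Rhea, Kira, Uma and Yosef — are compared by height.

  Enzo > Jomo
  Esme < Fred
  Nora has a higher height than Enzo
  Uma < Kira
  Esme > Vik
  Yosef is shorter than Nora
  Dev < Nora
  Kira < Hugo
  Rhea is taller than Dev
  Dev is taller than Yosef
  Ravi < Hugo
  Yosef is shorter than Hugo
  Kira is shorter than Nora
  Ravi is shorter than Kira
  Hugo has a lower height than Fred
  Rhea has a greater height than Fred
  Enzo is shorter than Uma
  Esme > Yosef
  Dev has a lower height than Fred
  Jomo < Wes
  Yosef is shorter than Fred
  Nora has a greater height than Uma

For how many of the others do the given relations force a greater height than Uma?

From Uma the given relations immediately reach Kira, Nora.
From those, Hugo — 3 in total.
From those, Fred — 4 in total.
From those, Rhea — 5 in total.
Nothing else is reachable above Uma; 5 in all.

5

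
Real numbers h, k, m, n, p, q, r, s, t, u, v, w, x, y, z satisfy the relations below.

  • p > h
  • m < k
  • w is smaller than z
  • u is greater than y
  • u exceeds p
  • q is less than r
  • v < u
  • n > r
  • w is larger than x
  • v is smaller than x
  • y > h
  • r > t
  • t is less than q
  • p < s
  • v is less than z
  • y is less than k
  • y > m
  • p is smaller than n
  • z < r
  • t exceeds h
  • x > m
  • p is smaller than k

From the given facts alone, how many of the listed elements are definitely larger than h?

9

Directly above h: t, p, y.
One step further: q, u, k, r, s, n (9 so far).
Nothing else is reachable above h; 9 in all.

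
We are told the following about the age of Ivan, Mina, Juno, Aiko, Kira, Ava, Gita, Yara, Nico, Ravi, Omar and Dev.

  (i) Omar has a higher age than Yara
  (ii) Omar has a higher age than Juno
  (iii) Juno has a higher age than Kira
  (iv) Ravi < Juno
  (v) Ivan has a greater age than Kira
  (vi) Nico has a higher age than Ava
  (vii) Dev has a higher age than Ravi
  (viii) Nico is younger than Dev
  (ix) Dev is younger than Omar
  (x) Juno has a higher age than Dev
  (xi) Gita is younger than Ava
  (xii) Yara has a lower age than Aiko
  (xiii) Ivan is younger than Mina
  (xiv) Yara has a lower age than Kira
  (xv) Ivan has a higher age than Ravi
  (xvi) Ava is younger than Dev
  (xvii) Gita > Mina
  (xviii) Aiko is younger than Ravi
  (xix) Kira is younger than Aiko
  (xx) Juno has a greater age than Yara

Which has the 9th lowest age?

Nico

The consecutive relations fix a unique order: Yara < Kira < Aiko < Ravi < Ivan < Mina < Gita < Ava < Nico < Dev < Juno < Omar.
Counting 9 from the smallest end gives Nico.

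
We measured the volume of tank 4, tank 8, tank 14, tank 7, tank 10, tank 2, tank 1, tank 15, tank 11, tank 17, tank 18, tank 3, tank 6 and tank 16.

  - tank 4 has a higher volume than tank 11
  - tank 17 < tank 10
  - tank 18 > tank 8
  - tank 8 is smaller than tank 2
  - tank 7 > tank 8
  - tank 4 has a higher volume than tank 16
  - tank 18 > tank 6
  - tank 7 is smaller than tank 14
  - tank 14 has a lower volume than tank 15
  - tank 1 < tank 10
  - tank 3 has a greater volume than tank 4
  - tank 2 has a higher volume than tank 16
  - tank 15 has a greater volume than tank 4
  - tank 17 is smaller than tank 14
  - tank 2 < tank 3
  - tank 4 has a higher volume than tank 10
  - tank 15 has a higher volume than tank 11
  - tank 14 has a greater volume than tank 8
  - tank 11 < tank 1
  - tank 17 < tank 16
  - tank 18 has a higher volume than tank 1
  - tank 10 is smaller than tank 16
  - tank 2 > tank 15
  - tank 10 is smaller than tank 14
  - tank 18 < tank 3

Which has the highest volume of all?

tank 17 is not greatest since tank 17 < tank 10; tank 11 is not greatest since tank 11 < tank 1; tank 6 is not greatest since tank 6 < tank 18; tank 1 is not greatest since tank 1 < tank 18; tank 8 is not greatest since tank 8 < tank 18; tank 10 is not greatest since tank 10 < tank 16; tank 7 is not greatest since tank 7 < tank 14; tank 16 is not greatest since tank 16 < tank 2; tank 4 is not greatest since tank 4 < tank 15; tank 18 is not greatest since tank 18 < tank 3; tank 14 is not greatest since tank 14 < tank 15; tank 15 is not greatest since tank 15 < tank 2; tank 2 is not greatest since tank 2 < tank 3.
Only tank 3 has nothing above it, so tank 3 is the highest volume.

tank 3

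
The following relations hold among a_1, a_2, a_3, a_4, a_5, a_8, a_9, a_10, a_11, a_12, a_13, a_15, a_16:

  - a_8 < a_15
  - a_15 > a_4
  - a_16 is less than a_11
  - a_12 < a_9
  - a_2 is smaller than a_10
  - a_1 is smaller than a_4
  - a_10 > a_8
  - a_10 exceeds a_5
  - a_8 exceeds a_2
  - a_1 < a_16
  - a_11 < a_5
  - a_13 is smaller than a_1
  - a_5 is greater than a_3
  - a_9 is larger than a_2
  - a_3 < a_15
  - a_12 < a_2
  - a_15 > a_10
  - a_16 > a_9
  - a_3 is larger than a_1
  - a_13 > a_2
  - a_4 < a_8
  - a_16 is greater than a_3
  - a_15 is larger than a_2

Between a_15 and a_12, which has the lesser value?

Link the given pairs in sequence: a_12 < a_2; a_2 < a_13; a_13 < a_1; a_1 < a_3; a_3 < a_16; a_16 < a_11; a_11 < a_5; a_5 < a_10; a_10 < a_15.
Together: a_12 < a_2 < a_13 < a_1 < a_3 < a_16 < a_11 < a_5 < a_10 < a_15.
So a_12 < a_15; a_12 is the smaller of the two.

a_12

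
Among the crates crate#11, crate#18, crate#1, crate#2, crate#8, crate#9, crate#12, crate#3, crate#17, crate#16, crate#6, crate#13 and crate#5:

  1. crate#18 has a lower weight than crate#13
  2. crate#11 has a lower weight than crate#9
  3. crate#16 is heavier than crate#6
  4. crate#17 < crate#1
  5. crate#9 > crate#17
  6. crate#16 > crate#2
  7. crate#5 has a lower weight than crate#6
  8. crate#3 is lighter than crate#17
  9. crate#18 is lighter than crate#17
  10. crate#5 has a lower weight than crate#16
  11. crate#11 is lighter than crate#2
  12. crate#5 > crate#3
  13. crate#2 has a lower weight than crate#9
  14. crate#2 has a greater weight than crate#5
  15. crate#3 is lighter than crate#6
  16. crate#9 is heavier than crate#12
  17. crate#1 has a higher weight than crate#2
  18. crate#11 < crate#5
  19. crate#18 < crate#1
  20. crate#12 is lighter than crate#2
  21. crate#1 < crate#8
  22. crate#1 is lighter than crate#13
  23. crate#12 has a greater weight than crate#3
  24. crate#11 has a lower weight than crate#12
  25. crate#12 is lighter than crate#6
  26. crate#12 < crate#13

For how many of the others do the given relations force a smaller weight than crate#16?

The elements the relations force below crate#16 are crate#3, crate#11, crate#12, crate#5, crate#2, crate#6 — no chain reaches any other.
That is 6.

6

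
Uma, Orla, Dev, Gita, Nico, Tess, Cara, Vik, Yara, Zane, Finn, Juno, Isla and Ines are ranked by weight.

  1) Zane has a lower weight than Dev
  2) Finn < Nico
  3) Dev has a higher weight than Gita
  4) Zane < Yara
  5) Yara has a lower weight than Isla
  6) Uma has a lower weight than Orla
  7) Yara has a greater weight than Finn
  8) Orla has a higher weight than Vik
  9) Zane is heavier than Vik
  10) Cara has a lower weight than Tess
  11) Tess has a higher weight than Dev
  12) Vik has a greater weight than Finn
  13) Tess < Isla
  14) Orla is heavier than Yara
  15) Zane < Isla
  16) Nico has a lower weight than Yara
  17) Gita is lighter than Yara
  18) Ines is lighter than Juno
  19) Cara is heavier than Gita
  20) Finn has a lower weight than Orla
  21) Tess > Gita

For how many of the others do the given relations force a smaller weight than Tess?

6

The elements the relations force below Tess are Finn, Vik, Gita, Zane, Cara, Dev — no chain reaches any other.
That is 6.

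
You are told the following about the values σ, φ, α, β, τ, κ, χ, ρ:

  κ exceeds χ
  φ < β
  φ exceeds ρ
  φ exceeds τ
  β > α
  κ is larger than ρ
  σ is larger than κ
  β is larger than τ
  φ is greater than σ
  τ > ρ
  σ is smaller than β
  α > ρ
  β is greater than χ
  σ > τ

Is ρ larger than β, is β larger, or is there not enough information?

Following the relations from ρ: ρ < τ < σ < φ < β.
So β is larger.

β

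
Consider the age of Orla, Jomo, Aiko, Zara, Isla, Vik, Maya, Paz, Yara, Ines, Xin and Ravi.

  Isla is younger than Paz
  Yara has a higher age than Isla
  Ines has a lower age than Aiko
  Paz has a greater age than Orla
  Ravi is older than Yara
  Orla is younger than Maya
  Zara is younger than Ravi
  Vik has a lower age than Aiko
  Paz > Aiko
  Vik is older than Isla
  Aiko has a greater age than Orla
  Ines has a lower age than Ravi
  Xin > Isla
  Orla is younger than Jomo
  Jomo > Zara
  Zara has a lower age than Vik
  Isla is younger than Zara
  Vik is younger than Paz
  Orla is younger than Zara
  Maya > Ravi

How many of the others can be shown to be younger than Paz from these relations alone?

6

The elements the relations force below Paz are Orla, Isla, Zara, Ines, Vik, Aiko — no chain reaches any other.
That is 6.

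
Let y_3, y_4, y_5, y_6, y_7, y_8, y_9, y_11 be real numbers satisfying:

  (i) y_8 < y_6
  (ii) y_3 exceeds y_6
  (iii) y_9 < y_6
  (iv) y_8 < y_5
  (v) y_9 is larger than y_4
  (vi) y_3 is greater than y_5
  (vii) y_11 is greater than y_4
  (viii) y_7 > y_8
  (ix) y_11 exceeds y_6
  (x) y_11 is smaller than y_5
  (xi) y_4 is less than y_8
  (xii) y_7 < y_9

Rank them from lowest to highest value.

y_4 < y_8 < y_7 < y_9 < y_6 < y_11 < y_5 < y_3

The consecutive links are each given: y_4 < y_8; y_8 < y_7; y_7 < y_9; y_9 < y_6; y_6 < y_11; y_11 < y_5; y_5 < y_3.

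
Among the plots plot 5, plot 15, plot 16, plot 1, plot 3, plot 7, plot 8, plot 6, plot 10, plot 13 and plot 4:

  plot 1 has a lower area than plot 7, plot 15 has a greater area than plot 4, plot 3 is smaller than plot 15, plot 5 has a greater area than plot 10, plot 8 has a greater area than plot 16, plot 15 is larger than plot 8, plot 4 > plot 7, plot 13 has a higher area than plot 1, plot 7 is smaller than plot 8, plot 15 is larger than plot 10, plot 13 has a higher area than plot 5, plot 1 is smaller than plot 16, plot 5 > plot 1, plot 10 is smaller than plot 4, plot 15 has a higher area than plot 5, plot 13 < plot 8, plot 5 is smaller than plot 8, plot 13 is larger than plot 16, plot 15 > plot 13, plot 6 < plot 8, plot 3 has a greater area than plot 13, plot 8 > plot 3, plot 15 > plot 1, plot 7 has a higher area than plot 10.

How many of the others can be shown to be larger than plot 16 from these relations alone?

4

From plot 16 the given relations immediately reach plot 13, plot 8.
From those, plot 3, plot 15 — 4 in total.
No other element is forced above plot 16 by the given relations, so the count is 4.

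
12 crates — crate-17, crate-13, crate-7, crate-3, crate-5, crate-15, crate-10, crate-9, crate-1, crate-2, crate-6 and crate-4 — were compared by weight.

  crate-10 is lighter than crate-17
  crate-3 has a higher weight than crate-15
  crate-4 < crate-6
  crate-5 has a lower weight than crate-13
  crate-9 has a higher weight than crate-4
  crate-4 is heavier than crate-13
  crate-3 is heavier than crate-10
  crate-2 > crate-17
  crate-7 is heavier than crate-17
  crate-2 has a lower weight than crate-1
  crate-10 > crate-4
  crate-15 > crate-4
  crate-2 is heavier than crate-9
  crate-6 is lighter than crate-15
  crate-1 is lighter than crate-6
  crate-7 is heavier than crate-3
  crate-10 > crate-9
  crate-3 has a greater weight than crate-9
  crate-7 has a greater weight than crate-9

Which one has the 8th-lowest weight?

crate-1

The consecutive relations fix a unique order: crate-5 < crate-13 < crate-4 < crate-9 < crate-10 < crate-17 < crate-2 < crate-1 < crate-6 < crate-15 < crate-3 < crate-7.
The 8th smallest is crate-1.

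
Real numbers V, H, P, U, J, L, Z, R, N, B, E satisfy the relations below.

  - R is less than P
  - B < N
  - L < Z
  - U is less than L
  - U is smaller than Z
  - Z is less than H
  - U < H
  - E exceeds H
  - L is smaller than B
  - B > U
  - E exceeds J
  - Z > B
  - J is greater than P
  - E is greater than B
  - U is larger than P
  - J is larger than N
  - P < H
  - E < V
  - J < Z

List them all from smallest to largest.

Nothing is placed below R, so it is least; from there R < P; P < U; U < L; L < B; B < N; N < J; J < Z; Z < H; H < E; E < V, each given directly.

R < P < U < L < B < N < J < Z < H < E < V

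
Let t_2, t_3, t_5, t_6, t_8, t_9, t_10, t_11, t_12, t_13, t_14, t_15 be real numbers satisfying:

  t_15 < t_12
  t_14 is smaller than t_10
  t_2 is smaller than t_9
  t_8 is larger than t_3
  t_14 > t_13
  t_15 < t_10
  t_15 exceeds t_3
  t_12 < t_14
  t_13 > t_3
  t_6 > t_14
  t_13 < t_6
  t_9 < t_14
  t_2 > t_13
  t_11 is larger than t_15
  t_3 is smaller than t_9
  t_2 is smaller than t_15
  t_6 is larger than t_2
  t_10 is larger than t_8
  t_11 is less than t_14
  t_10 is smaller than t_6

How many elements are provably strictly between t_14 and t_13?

5

The relations place t_13 below t_14. An element lies strictly between them when it is forced above t_13 and also forced below t_14.
Above t_13: {t_2, t_15, t_11, t_12, t_9, t_10, t_6}. Below t_14: {t_3, t_2, t_15, t_11, t_12, t_9}.
Intersection: {t_2, t_15, t_11, t_12, t_9} — 5.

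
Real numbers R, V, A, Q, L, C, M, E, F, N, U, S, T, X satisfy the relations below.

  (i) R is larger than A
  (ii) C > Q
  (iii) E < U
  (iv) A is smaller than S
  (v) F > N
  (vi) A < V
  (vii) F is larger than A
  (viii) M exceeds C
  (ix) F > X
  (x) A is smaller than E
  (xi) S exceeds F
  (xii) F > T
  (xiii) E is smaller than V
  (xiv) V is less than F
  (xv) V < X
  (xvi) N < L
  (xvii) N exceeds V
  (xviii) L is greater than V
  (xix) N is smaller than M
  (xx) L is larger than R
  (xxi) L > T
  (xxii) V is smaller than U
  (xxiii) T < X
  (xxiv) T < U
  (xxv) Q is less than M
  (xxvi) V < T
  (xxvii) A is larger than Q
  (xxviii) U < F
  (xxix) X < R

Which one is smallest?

A is not least since Q < A; E is not least since A < E; V is not least since A < V; N is not least since V < N; T is not least since V < T; U is not least since T < U; X is not least since V < X; F is not least since U < F; R is not least since A < R; C is not least since Q < C; L is not least since R < L; S is not least since F < S; M is not least since Q < M.
Only Q has nothing below it, so Q is the smallest.

Q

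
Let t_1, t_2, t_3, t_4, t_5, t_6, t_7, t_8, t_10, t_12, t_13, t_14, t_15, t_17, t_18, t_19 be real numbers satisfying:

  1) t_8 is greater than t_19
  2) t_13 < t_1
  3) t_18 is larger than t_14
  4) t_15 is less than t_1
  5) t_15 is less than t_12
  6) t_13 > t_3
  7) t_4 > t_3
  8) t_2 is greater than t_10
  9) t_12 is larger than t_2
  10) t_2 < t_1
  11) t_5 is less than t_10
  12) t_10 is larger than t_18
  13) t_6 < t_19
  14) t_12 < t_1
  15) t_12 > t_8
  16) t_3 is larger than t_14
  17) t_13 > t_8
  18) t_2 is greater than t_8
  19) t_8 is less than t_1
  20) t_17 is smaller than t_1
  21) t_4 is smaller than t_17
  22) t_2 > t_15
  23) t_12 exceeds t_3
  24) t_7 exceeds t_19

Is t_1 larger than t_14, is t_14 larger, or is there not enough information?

t_14 < t_18 and t_18 < t_10 give t_14 < t_10.
With t_10 < t_2: t_14 < t_18 < t_10 < t_2.
Then t_2 < t_12 extends the chain to t_12.
With t_12 < t_1: t_14 < t_18 < t_10 < t_2 < t_12 < t_1.
So t_1 is larger.

t_1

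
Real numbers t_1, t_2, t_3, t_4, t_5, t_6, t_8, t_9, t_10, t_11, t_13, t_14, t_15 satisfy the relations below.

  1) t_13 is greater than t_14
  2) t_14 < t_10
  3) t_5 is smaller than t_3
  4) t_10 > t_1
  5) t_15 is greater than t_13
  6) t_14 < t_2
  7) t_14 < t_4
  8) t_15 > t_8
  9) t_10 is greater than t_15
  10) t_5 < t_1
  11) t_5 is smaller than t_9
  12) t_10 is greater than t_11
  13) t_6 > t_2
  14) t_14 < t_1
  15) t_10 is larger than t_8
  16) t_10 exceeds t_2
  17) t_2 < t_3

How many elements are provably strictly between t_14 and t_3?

Chaining upward from t_14 reaches: t_13, t_4, t_2, t_15, t_1, t_6, t_10.
Chaining downward from t_3 reaches: t_5, t_2.
Strictly between t_14 and t_3 are those in both lists: t_2 — 1 element.

1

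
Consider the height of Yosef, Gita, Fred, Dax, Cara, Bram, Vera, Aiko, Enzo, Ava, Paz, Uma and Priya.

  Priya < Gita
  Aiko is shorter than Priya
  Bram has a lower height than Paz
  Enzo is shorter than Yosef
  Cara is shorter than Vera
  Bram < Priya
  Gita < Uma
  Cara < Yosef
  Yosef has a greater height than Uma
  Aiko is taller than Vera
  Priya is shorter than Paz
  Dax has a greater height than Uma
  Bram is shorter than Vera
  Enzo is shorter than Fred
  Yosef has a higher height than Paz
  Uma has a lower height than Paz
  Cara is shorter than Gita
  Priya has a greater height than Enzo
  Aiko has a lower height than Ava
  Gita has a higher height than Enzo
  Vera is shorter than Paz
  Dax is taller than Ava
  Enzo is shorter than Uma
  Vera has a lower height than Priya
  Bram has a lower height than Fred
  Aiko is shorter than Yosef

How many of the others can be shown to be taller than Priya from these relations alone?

From Priya the given relations immediately reach Gita, Paz.
From those, Uma, Yosef — 4 in total.
From those, Dax — 5 in total.
No other element is forced above Priya by the given relations, so the count is 5.

5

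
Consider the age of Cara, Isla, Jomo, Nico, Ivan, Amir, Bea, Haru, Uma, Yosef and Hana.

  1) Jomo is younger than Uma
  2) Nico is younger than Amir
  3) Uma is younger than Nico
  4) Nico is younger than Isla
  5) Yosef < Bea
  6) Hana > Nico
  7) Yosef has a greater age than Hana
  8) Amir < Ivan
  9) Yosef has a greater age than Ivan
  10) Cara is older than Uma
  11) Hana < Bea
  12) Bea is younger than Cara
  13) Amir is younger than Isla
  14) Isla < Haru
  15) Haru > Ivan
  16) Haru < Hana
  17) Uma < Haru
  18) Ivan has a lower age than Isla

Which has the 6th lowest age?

Isla

Chaining the given pairs: Jomo < Uma < Nico < Amir < Ivan < Isla < Haru < Hana < Yosef < Bea < Cara.
Counting 6 from the smallest end gives Isla.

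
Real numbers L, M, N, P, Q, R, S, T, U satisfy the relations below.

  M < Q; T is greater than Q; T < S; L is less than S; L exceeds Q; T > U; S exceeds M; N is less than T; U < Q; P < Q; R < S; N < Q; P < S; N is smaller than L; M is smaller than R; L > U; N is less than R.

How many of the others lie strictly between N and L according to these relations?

1

Chaining upward from N reaches: Q, R, T, S.
Chaining downward from L reaches: U, M, P, Q.
Strictly between N and L are those in both lists: Q — 1 element.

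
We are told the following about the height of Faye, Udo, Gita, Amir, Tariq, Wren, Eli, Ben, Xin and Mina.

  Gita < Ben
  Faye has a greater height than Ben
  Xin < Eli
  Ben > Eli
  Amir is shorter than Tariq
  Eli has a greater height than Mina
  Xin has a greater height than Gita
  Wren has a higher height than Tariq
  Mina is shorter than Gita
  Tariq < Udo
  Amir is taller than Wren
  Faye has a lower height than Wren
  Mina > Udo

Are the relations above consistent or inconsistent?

Chaining the given relations yields Tariq < Udo < Mina < Gita < Xin < Eli < Ben < Faye < Wren < Amir, so Tariq < Amir. But one relation states Amir < Tariq. These cannot both hold.

inconsistent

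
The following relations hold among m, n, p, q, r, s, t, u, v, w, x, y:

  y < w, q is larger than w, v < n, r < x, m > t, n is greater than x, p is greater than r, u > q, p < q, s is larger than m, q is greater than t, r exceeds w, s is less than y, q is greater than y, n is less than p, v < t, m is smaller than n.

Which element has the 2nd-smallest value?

t

The consecutive relations fix a unique order: v < t < m < s < y < w < r < x < n < p < q < u.
The 2nd smallest is t.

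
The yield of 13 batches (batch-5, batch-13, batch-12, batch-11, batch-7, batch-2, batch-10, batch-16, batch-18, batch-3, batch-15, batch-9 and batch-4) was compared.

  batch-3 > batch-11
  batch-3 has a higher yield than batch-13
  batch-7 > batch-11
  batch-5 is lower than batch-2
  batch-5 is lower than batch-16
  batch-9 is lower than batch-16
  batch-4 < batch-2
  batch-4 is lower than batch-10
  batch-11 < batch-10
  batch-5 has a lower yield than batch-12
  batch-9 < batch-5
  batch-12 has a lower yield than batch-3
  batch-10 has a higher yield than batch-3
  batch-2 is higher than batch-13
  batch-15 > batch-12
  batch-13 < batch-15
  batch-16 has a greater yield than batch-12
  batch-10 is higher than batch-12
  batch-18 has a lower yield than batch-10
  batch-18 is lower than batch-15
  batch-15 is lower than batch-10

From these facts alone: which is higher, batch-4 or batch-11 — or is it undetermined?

Following every chain through batch-4: above batch-4 we get batch-10, batch-2.
batch-11 is not reached, and no chain runs the other way from batch-11 to batch-4.
So the given relations leave the order of batch-4 and batch-11 undetermined.

undetermined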